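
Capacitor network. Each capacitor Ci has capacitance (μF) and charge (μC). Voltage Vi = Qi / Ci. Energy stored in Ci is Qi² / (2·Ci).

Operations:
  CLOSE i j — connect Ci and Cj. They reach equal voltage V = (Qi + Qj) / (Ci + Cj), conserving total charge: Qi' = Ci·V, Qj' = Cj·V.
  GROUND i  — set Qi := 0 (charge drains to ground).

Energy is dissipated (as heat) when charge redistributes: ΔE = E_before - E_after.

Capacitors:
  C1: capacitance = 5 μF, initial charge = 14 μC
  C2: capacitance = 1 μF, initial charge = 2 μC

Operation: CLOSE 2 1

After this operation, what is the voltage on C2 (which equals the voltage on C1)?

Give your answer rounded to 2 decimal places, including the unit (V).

Initial: C1(5μF, Q=14μC, V=2.80V), C2(1μF, Q=2μC, V=2.00V)
Op 1: CLOSE 2-1: Q_total=16.00, C_total=6.00, V=2.67; Q2=2.67, Q1=13.33; dissipated=0.267

Answer: 2.67 V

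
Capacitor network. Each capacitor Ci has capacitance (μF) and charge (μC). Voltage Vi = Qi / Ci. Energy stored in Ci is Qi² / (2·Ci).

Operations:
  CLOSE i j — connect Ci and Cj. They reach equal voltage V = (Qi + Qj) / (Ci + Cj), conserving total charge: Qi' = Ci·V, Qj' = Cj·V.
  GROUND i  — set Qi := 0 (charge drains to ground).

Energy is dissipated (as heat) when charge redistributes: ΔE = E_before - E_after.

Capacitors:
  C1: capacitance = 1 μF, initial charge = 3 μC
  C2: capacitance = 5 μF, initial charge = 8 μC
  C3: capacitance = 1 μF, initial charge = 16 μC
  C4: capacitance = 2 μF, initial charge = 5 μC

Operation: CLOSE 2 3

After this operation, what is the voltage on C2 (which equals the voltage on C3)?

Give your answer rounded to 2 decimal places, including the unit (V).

Initial: C1(1μF, Q=3μC, V=3.00V), C2(5μF, Q=8μC, V=1.60V), C3(1μF, Q=16μC, V=16.00V), C4(2μF, Q=5μC, V=2.50V)
Op 1: CLOSE 2-3: Q_total=24.00, C_total=6.00, V=4.00; Q2=20.00, Q3=4.00; dissipated=86.400

Answer: 4.00 V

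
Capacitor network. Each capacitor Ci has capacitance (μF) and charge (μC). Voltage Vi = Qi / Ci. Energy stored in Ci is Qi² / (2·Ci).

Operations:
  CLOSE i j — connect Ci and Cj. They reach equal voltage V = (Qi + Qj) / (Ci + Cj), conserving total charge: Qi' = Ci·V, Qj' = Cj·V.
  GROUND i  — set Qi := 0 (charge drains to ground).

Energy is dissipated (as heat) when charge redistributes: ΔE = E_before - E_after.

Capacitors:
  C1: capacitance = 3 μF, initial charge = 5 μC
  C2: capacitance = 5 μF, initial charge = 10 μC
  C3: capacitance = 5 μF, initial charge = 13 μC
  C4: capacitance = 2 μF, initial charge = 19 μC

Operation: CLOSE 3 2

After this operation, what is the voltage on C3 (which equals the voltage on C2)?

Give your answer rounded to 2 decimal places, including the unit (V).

Answer: 2.30 V

Derivation:
Initial: C1(3μF, Q=5μC, V=1.67V), C2(5μF, Q=10μC, V=2.00V), C3(5μF, Q=13μC, V=2.60V), C4(2μF, Q=19μC, V=9.50V)
Op 1: CLOSE 3-2: Q_total=23.00, C_total=10.00, V=2.30; Q3=11.50, Q2=11.50; dissipated=0.450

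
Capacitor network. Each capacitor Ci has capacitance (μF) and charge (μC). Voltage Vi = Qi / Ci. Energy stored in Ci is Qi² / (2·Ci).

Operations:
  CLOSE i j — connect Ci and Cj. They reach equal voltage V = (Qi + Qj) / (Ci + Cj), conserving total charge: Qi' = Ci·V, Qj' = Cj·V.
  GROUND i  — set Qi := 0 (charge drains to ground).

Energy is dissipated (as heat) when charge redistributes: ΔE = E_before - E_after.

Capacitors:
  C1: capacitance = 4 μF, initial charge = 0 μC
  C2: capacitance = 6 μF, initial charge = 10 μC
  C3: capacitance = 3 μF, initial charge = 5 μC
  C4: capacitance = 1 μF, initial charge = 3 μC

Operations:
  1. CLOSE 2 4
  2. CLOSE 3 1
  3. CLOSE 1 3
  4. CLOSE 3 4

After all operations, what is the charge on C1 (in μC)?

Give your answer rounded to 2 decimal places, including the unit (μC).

Initial: C1(4μF, Q=0μC, V=0.00V), C2(6μF, Q=10μC, V=1.67V), C3(3μF, Q=5μC, V=1.67V), C4(1μF, Q=3μC, V=3.00V)
Op 1: CLOSE 2-4: Q_total=13.00, C_total=7.00, V=1.86; Q2=11.14, Q4=1.86; dissipated=0.762
Op 2: CLOSE 3-1: Q_total=5.00, C_total=7.00, V=0.71; Q3=2.14, Q1=2.86; dissipated=2.381
Op 3: CLOSE 1-3: Q_total=5.00, C_total=7.00, V=0.71; Q1=2.86, Q3=2.14; dissipated=0.000
Op 4: CLOSE 3-4: Q_total=4.00, C_total=4.00, V=1.00; Q3=3.00, Q4=1.00; dissipated=0.490
Final charges: Q1=2.86, Q2=11.14, Q3=3.00, Q4=1.00

Answer: 2.86 μC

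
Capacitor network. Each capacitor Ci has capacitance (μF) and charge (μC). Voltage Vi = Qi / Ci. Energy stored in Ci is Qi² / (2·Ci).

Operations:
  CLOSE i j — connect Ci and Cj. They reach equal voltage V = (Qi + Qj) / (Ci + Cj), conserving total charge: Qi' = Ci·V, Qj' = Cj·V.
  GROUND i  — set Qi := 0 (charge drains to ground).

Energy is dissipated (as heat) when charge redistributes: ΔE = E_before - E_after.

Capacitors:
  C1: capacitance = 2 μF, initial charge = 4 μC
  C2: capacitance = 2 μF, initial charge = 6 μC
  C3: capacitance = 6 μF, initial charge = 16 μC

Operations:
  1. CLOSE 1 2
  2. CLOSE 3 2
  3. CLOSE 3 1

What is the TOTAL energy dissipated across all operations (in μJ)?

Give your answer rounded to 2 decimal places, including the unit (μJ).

Initial: C1(2μF, Q=4μC, V=2.00V), C2(2μF, Q=6μC, V=3.00V), C3(6μF, Q=16μC, V=2.67V)
Op 1: CLOSE 1-2: Q_total=10.00, C_total=4.00, V=2.50; Q1=5.00, Q2=5.00; dissipated=0.500
Op 2: CLOSE 3-2: Q_total=21.00, C_total=8.00, V=2.62; Q3=15.75, Q2=5.25; dissipated=0.021
Op 3: CLOSE 3-1: Q_total=20.75, C_total=8.00, V=2.59; Q3=15.56, Q1=5.19; dissipated=0.012
Total dissipated: 0.533 μJ

Answer: 0.53 μJ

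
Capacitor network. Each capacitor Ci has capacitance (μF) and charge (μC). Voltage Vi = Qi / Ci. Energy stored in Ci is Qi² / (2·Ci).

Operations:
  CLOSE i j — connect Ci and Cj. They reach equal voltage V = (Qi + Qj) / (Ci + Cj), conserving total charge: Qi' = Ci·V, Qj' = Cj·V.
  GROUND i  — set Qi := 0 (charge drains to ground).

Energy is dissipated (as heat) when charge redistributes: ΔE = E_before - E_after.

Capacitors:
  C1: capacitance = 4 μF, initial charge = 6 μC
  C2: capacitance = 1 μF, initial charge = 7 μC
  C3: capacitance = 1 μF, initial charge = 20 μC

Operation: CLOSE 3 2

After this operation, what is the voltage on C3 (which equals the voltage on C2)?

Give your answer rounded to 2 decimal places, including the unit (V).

Answer: 13.50 V

Derivation:
Initial: C1(4μF, Q=6μC, V=1.50V), C2(1μF, Q=7μC, V=7.00V), C3(1μF, Q=20μC, V=20.00V)
Op 1: CLOSE 3-2: Q_total=27.00, C_total=2.00, V=13.50; Q3=13.50, Q2=13.50; dissipated=42.250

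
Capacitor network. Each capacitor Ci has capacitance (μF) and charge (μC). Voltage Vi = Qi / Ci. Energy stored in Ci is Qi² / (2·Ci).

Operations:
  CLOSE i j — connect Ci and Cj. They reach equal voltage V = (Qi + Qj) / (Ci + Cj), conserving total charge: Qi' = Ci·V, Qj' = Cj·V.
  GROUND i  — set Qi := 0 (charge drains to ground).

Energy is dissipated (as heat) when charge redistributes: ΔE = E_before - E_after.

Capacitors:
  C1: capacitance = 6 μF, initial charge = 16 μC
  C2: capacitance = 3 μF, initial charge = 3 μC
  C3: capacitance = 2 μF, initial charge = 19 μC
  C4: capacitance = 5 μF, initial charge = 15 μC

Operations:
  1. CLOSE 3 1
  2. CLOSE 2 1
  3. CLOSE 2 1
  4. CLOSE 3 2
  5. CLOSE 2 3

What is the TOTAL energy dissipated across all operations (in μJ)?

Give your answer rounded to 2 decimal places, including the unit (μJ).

Answer: 47.17 μJ

Derivation:
Initial: C1(6μF, Q=16μC, V=2.67V), C2(3μF, Q=3μC, V=1.00V), C3(2μF, Q=19μC, V=9.50V), C4(5μF, Q=15μC, V=3.00V)
Op 1: CLOSE 3-1: Q_total=35.00, C_total=8.00, V=4.38; Q3=8.75, Q1=26.25; dissipated=35.021
Op 2: CLOSE 2-1: Q_total=29.25, C_total=9.00, V=3.25; Q2=9.75, Q1=19.50; dissipated=11.391
Op 3: CLOSE 2-1: Q_total=29.25, C_total=9.00, V=3.25; Q2=9.75, Q1=19.50; dissipated=0.000
Op 4: CLOSE 3-2: Q_total=18.50, C_total=5.00, V=3.70; Q3=7.40, Q2=11.10; dissipated=0.759
Op 5: CLOSE 2-3: Q_total=18.50, C_total=5.00, V=3.70; Q2=11.10, Q3=7.40; dissipated=0.000
Total dissipated: 47.171 μJ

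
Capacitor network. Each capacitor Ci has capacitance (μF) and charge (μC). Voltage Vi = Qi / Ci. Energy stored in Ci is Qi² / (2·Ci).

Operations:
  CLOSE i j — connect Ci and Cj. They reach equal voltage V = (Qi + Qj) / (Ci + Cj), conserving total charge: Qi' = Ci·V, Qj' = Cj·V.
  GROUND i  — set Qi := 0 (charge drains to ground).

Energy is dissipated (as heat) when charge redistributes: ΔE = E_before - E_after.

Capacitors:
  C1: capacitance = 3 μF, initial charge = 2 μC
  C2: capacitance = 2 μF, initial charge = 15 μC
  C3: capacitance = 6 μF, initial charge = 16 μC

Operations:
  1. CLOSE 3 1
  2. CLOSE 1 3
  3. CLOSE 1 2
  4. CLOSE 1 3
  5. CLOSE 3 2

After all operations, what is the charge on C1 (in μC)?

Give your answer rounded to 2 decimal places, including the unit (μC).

Answer: 8.20 μC

Derivation:
Initial: C1(3μF, Q=2μC, V=0.67V), C2(2μF, Q=15μC, V=7.50V), C3(6μF, Q=16μC, V=2.67V)
Op 1: CLOSE 3-1: Q_total=18.00, C_total=9.00, V=2.00; Q3=12.00, Q1=6.00; dissipated=4.000
Op 2: CLOSE 1-3: Q_total=18.00, C_total=9.00, V=2.00; Q1=6.00, Q3=12.00; dissipated=0.000
Op 3: CLOSE 1-2: Q_total=21.00, C_total=5.00, V=4.20; Q1=12.60, Q2=8.40; dissipated=18.150
Op 4: CLOSE 1-3: Q_total=24.60, C_total=9.00, V=2.73; Q1=8.20, Q3=16.40; dissipated=4.840
Op 5: CLOSE 3-2: Q_total=24.80, C_total=8.00, V=3.10; Q3=18.60, Q2=6.20; dissipated=1.613
Final charges: Q1=8.20, Q2=6.20, Q3=18.60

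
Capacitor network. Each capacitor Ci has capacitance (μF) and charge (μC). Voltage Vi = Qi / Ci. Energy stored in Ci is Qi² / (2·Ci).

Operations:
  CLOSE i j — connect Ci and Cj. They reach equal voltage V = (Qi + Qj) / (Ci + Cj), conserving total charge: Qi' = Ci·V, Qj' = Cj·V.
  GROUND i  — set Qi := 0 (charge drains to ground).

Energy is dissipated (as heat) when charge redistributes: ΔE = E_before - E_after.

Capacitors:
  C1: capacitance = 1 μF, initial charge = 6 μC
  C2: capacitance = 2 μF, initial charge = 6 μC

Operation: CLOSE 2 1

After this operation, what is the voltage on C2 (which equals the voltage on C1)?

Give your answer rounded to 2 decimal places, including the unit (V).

Answer: 4.00 V

Derivation:
Initial: C1(1μF, Q=6μC, V=6.00V), C2(2μF, Q=6μC, V=3.00V)
Op 1: CLOSE 2-1: Q_total=12.00, C_total=3.00, V=4.00; Q2=8.00, Q1=4.00; dissipated=3.000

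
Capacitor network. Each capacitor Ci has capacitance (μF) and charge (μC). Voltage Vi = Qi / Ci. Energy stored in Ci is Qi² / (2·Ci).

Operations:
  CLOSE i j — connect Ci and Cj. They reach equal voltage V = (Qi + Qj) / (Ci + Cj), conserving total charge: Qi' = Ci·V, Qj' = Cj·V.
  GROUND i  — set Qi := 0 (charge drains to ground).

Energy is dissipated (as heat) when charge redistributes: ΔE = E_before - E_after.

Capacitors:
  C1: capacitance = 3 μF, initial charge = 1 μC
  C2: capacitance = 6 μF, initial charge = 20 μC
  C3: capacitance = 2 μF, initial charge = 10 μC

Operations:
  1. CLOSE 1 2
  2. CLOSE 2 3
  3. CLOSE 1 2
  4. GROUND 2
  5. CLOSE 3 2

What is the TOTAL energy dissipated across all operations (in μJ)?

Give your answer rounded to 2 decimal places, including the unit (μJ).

Answer: 44.68 μJ

Derivation:
Initial: C1(3μF, Q=1μC, V=0.33V), C2(6μF, Q=20μC, V=3.33V), C3(2μF, Q=10μC, V=5.00V)
Op 1: CLOSE 1-2: Q_total=21.00, C_total=9.00, V=2.33; Q1=7.00, Q2=14.00; dissipated=9.000
Op 2: CLOSE 2-3: Q_total=24.00, C_total=8.00, V=3.00; Q2=18.00, Q3=6.00; dissipated=5.333
Op 3: CLOSE 1-2: Q_total=25.00, C_total=9.00, V=2.78; Q1=8.33, Q2=16.67; dissipated=0.444
Op 4: GROUND 2: Q2=0; energy lost=23.148
Op 5: CLOSE 3-2: Q_total=6.00, C_total=8.00, V=0.75; Q3=1.50, Q2=4.50; dissipated=6.750
Total dissipated: 44.676 μJ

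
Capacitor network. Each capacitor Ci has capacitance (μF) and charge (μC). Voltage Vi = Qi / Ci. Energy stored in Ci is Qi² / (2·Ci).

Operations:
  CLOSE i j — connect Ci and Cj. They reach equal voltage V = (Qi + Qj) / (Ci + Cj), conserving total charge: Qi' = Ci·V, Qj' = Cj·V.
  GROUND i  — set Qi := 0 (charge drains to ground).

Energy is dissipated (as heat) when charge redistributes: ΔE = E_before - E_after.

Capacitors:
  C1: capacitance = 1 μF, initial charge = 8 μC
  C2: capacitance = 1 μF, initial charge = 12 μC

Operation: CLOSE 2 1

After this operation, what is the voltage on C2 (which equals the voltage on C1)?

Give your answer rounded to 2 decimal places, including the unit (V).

Answer: 10.00 V

Derivation:
Initial: C1(1μF, Q=8μC, V=8.00V), C2(1μF, Q=12μC, V=12.00V)
Op 1: CLOSE 2-1: Q_total=20.00, C_total=2.00, V=10.00; Q2=10.00, Q1=10.00; dissipated=4.000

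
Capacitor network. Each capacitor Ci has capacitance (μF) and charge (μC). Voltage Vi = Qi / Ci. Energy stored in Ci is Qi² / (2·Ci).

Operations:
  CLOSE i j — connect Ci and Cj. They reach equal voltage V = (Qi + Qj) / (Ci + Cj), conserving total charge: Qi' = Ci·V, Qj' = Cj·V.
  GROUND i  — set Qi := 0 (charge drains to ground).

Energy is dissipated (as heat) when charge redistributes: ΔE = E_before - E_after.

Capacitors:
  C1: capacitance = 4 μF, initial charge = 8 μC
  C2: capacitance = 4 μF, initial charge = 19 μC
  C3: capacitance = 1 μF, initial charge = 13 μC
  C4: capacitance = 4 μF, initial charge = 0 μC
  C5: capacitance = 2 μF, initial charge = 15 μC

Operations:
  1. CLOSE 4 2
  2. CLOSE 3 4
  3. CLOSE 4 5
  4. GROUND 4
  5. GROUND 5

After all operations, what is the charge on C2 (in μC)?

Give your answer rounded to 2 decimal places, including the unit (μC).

Initial: C1(4μF, Q=8μC, V=2.00V), C2(4μF, Q=19μC, V=4.75V), C3(1μF, Q=13μC, V=13.00V), C4(4μF, Q=0μC, V=0.00V), C5(2μF, Q=15μC, V=7.50V)
Op 1: CLOSE 4-2: Q_total=19.00, C_total=8.00, V=2.38; Q4=9.50, Q2=9.50; dissipated=22.562
Op 2: CLOSE 3-4: Q_total=22.50, C_total=5.00, V=4.50; Q3=4.50, Q4=18.00; dissipated=45.156
Op 3: CLOSE 4-5: Q_total=33.00, C_total=6.00, V=5.50; Q4=22.00, Q5=11.00; dissipated=6.000
Op 4: GROUND 4: Q4=0; energy lost=60.500
Op 5: GROUND 5: Q5=0; energy lost=30.250
Final charges: Q1=8.00, Q2=9.50, Q3=4.50, Q4=0.00, Q5=0.00

Answer: 9.50 μC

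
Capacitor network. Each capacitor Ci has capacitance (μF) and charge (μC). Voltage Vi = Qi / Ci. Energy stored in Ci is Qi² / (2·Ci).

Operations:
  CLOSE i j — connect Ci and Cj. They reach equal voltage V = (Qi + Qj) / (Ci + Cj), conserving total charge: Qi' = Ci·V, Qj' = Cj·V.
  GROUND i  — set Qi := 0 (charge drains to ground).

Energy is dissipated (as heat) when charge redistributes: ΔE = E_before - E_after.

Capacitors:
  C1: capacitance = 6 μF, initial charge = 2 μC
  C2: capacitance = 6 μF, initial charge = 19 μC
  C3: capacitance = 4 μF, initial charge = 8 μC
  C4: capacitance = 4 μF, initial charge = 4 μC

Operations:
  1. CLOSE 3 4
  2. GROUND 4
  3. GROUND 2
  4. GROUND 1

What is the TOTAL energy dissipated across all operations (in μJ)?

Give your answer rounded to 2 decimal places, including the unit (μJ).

Initial: C1(6μF, Q=2μC, V=0.33V), C2(6μF, Q=19μC, V=3.17V), C3(4μF, Q=8μC, V=2.00V), C4(4μF, Q=4μC, V=1.00V)
Op 1: CLOSE 3-4: Q_total=12.00, C_total=8.00, V=1.50; Q3=6.00, Q4=6.00; dissipated=1.000
Op 2: GROUND 4: Q4=0; energy lost=4.500
Op 3: GROUND 2: Q2=0; energy lost=30.083
Op 4: GROUND 1: Q1=0; energy lost=0.333
Total dissipated: 35.917 μJ

Answer: 35.92 μJ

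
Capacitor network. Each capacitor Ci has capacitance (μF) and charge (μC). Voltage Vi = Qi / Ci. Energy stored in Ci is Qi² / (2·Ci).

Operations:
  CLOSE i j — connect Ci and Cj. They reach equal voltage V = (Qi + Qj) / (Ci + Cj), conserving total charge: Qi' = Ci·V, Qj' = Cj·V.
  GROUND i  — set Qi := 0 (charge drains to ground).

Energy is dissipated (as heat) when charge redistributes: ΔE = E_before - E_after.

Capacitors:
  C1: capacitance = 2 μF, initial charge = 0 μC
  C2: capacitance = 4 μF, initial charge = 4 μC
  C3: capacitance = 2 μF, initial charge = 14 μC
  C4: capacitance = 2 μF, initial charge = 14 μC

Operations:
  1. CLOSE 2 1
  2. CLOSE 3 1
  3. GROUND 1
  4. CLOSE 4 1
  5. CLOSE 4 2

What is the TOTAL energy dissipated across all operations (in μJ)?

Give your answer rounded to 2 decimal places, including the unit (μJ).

Initial: C1(2μF, Q=0μC, V=0.00V), C2(4μF, Q=4μC, V=1.00V), C3(2μF, Q=14μC, V=7.00V), C4(2μF, Q=14μC, V=7.00V)
Op 1: CLOSE 2-1: Q_total=4.00, C_total=6.00, V=0.67; Q2=2.67, Q1=1.33; dissipated=0.667
Op 2: CLOSE 3-1: Q_total=15.33, C_total=4.00, V=3.83; Q3=7.67, Q1=7.67; dissipated=20.056
Op 3: GROUND 1: Q1=0; energy lost=14.694
Op 4: CLOSE 4-1: Q_total=14.00, C_total=4.00, V=3.50; Q4=7.00, Q1=7.00; dissipated=24.500
Op 5: CLOSE 4-2: Q_total=9.67, C_total=6.00, V=1.61; Q4=3.22, Q2=6.44; dissipated=5.352
Total dissipated: 65.269 μJ

Answer: 65.27 μJ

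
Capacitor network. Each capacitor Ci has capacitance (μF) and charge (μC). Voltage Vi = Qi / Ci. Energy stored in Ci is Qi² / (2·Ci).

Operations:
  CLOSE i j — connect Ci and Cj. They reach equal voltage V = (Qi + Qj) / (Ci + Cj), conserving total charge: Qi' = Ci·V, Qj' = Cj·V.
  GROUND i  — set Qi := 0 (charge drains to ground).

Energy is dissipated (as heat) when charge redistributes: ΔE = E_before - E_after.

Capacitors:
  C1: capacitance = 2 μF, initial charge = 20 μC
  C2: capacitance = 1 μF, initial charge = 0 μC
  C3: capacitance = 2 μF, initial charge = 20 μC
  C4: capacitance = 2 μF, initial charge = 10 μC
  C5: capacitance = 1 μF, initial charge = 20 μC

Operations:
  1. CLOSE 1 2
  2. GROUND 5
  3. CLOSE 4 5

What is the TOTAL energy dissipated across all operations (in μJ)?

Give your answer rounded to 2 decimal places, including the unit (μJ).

Answer: 241.67 μJ

Derivation:
Initial: C1(2μF, Q=20μC, V=10.00V), C2(1μF, Q=0μC, V=0.00V), C3(2μF, Q=20μC, V=10.00V), C4(2μF, Q=10μC, V=5.00V), C5(1μF, Q=20μC, V=20.00V)
Op 1: CLOSE 1-2: Q_total=20.00, C_total=3.00, V=6.67; Q1=13.33, Q2=6.67; dissipated=33.333
Op 2: GROUND 5: Q5=0; energy lost=200.000
Op 3: CLOSE 4-5: Q_total=10.00, C_total=3.00, V=3.33; Q4=6.67, Q5=3.33; dissipated=8.333
Total dissipated: 241.667 μJ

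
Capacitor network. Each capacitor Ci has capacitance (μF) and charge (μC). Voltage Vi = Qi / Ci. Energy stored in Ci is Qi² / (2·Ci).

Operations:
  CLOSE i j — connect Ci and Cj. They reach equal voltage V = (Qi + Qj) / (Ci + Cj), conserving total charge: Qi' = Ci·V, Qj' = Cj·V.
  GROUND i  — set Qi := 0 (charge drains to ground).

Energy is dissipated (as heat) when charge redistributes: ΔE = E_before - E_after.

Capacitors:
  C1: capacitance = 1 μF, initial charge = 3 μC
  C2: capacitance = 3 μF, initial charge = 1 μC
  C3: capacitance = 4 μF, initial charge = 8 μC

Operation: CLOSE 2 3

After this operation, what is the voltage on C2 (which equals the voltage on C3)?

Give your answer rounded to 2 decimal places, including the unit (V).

Initial: C1(1μF, Q=3μC, V=3.00V), C2(3μF, Q=1μC, V=0.33V), C3(4μF, Q=8μC, V=2.00V)
Op 1: CLOSE 2-3: Q_total=9.00, C_total=7.00, V=1.29; Q2=3.86, Q3=5.14; dissipated=2.381

Answer: 1.29 V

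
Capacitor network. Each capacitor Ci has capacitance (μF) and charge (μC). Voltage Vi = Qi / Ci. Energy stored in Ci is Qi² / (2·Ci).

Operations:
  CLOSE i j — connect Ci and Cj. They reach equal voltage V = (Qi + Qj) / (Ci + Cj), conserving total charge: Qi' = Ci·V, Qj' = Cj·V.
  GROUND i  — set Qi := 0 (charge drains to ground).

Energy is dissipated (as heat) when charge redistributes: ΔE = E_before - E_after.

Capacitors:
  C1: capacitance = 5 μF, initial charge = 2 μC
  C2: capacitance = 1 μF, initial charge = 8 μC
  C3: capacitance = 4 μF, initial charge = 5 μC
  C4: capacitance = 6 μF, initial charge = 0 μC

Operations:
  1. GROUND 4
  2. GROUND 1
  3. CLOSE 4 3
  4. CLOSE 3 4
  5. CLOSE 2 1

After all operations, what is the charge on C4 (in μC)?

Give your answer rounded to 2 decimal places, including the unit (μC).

Initial: C1(5μF, Q=2μC, V=0.40V), C2(1μF, Q=8μC, V=8.00V), C3(4μF, Q=5μC, V=1.25V), C4(6μF, Q=0μC, V=0.00V)
Op 1: GROUND 4: Q4=0; energy lost=0.000
Op 2: GROUND 1: Q1=0; energy lost=0.400
Op 3: CLOSE 4-3: Q_total=5.00, C_total=10.00, V=0.50; Q4=3.00, Q3=2.00; dissipated=1.875
Op 4: CLOSE 3-4: Q_total=5.00, C_total=10.00, V=0.50; Q3=2.00, Q4=3.00; dissipated=0.000
Op 5: CLOSE 2-1: Q_total=8.00, C_total=6.00, V=1.33; Q2=1.33, Q1=6.67; dissipated=26.667
Final charges: Q1=6.67, Q2=1.33, Q3=2.00, Q4=3.00

Answer: 3.00 μC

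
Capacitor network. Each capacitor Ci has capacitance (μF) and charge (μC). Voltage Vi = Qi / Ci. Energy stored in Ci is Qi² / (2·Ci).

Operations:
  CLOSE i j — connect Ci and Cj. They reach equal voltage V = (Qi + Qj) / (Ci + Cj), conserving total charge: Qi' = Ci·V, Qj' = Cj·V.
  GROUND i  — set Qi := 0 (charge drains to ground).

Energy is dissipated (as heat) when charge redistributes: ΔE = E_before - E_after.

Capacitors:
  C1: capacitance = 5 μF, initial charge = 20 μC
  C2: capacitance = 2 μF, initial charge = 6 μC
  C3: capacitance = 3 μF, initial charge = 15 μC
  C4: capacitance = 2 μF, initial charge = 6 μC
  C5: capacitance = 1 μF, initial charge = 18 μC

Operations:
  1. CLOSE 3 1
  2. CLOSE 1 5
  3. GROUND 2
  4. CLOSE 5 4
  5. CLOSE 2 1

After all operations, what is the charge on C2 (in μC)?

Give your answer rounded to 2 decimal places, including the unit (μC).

Answer: 9.49 μC

Derivation:
Initial: C1(5μF, Q=20μC, V=4.00V), C2(2μF, Q=6μC, V=3.00V), C3(3μF, Q=15μC, V=5.00V), C4(2μF, Q=6μC, V=3.00V), C5(1μF, Q=18μC, V=18.00V)
Op 1: CLOSE 3-1: Q_total=35.00, C_total=8.00, V=4.38; Q3=13.12, Q1=21.88; dissipated=0.938
Op 2: CLOSE 1-5: Q_total=39.88, C_total=6.00, V=6.65; Q1=33.23, Q5=6.65; dissipated=77.350
Op 3: GROUND 2: Q2=0; energy lost=9.000
Op 4: CLOSE 5-4: Q_total=12.65, C_total=3.00, V=4.22; Q5=4.22, Q4=8.43; dissipated=4.431
Op 5: CLOSE 2-1: Q_total=33.23, C_total=7.00, V=4.75; Q2=9.49, Q1=23.74; dissipated=31.548
Final charges: Q1=23.74, Q2=9.49, Q3=13.12, Q4=8.43, Q5=4.22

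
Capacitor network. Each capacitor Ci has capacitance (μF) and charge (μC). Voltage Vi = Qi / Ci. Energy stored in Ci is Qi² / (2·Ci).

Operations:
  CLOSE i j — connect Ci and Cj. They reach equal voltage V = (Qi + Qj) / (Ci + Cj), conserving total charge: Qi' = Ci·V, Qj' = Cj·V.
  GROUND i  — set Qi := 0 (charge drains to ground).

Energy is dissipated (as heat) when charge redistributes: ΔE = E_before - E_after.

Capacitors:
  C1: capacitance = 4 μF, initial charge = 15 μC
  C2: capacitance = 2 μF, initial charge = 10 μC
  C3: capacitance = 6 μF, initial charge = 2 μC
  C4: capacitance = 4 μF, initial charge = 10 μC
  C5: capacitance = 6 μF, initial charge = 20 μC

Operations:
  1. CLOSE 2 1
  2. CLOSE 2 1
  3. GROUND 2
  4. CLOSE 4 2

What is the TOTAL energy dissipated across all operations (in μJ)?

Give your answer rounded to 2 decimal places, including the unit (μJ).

Answer: 22.57 μJ

Derivation:
Initial: C1(4μF, Q=15μC, V=3.75V), C2(2μF, Q=10μC, V=5.00V), C3(6μF, Q=2μC, V=0.33V), C4(4μF, Q=10μC, V=2.50V), C5(6μF, Q=20μC, V=3.33V)
Op 1: CLOSE 2-1: Q_total=25.00, C_total=6.00, V=4.17; Q2=8.33, Q1=16.67; dissipated=1.042
Op 2: CLOSE 2-1: Q_total=25.00, C_total=6.00, V=4.17; Q2=8.33, Q1=16.67; dissipated=0.000
Op 3: GROUND 2: Q2=0; energy lost=17.361
Op 4: CLOSE 4-2: Q_total=10.00, C_total=6.00, V=1.67; Q4=6.67, Q2=3.33; dissipated=4.167
Total dissipated: 22.569 μJ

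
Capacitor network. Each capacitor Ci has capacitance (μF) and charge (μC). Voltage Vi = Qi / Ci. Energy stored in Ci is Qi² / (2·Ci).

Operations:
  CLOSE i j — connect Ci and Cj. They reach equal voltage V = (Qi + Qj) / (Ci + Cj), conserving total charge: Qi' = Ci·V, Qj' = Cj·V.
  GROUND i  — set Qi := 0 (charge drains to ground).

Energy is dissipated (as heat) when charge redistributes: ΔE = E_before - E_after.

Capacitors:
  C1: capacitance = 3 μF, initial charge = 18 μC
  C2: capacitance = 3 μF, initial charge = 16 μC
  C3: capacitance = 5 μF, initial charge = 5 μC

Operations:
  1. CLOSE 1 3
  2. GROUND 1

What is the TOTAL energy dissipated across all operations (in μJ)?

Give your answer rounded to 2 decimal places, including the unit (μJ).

Initial: C1(3μF, Q=18μC, V=6.00V), C2(3μF, Q=16μC, V=5.33V), C3(5μF, Q=5μC, V=1.00V)
Op 1: CLOSE 1-3: Q_total=23.00, C_total=8.00, V=2.88; Q1=8.62, Q3=14.38; dissipated=23.438
Op 2: GROUND 1: Q1=0; energy lost=12.398
Total dissipated: 35.836 μJ

Answer: 35.84 μJ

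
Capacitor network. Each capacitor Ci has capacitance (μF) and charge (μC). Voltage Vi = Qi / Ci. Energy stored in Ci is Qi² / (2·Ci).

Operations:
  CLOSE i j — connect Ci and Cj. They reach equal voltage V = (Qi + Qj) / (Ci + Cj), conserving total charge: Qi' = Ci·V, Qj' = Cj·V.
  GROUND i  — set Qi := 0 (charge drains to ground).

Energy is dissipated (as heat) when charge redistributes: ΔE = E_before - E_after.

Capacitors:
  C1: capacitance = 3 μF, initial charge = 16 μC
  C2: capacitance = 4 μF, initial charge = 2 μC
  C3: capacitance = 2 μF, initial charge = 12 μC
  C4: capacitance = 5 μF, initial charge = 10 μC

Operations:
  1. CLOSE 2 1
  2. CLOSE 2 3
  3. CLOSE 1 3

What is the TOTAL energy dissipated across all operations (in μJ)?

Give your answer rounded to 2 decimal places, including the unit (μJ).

Initial: C1(3μF, Q=16μC, V=5.33V), C2(4μF, Q=2μC, V=0.50V), C3(2μF, Q=12μC, V=6.00V), C4(5μF, Q=10μC, V=2.00V)
Op 1: CLOSE 2-1: Q_total=18.00, C_total=7.00, V=2.57; Q2=10.29, Q1=7.71; dissipated=20.024
Op 2: CLOSE 2-3: Q_total=22.29, C_total=6.00, V=3.71; Q2=14.86, Q3=7.43; dissipated=7.837
Op 3: CLOSE 1-3: Q_total=15.14, C_total=5.00, V=3.03; Q1=9.09, Q3=6.06; dissipated=0.784
Total dissipated: 28.644 μJ

Answer: 28.64 μJ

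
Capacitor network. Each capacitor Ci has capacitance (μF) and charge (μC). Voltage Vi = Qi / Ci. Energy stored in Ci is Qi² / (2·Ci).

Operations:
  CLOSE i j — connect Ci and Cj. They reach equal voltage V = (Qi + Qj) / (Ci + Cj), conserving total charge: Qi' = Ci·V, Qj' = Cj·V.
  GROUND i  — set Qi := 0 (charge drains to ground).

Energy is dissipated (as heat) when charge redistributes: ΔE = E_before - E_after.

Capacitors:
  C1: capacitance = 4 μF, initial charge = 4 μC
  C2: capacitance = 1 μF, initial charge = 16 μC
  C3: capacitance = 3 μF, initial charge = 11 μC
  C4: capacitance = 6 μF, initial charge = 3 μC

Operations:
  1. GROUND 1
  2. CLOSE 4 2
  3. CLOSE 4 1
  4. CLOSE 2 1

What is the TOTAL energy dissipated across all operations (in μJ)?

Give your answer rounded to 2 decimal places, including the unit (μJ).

Answer: 114.28 μJ

Derivation:
Initial: C1(4μF, Q=4μC, V=1.00V), C2(1μF, Q=16μC, V=16.00V), C3(3μF, Q=11μC, V=3.67V), C4(6μF, Q=3μC, V=0.50V)
Op 1: GROUND 1: Q1=0; energy lost=2.000
Op 2: CLOSE 4-2: Q_total=19.00, C_total=7.00, V=2.71; Q4=16.29, Q2=2.71; dissipated=102.964
Op 3: CLOSE 4-1: Q_total=16.29, C_total=10.00, V=1.63; Q4=9.77, Q1=6.51; dissipated=8.841
Op 4: CLOSE 2-1: Q_total=9.23, C_total=5.00, V=1.85; Q2=1.85, Q1=7.38; dissipated=0.472
Total dissipated: 114.277 μJ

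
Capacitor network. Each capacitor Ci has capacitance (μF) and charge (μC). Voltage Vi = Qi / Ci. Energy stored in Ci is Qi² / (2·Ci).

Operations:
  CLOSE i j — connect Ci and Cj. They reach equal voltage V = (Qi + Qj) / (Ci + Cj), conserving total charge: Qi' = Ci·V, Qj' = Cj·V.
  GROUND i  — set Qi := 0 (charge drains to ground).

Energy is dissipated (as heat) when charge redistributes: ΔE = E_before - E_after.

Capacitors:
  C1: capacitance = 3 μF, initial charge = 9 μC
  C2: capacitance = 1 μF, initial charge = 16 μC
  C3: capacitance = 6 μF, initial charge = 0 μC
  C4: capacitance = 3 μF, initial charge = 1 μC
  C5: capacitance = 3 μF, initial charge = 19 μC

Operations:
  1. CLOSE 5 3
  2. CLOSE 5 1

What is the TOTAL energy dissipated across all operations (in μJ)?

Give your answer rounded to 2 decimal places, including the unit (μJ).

Answer: 40.70 μJ

Derivation:
Initial: C1(3μF, Q=9μC, V=3.00V), C2(1μF, Q=16μC, V=16.00V), C3(6μF, Q=0μC, V=0.00V), C4(3μF, Q=1μC, V=0.33V), C5(3μF, Q=19μC, V=6.33V)
Op 1: CLOSE 5-3: Q_total=19.00, C_total=9.00, V=2.11; Q5=6.33, Q3=12.67; dissipated=40.111
Op 2: CLOSE 5-1: Q_total=15.33, C_total=6.00, V=2.56; Q5=7.67, Q1=7.67; dissipated=0.593
Total dissipated: 40.704 μJ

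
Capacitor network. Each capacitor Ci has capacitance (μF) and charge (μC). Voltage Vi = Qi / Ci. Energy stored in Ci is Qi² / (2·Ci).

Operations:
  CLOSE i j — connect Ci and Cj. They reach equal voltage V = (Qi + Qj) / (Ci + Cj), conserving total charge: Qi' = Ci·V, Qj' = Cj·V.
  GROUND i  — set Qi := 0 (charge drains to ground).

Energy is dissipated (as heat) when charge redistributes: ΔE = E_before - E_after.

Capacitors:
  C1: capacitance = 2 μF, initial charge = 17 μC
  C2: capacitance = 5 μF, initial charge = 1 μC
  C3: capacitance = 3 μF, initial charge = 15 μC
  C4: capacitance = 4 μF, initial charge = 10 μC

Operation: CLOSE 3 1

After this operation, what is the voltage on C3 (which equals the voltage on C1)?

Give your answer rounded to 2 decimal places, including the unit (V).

Answer: 6.40 V

Derivation:
Initial: C1(2μF, Q=17μC, V=8.50V), C2(5μF, Q=1μC, V=0.20V), C3(3μF, Q=15μC, V=5.00V), C4(4μF, Q=10μC, V=2.50V)
Op 1: CLOSE 3-1: Q_total=32.00, C_total=5.00, V=6.40; Q3=19.20, Q1=12.80; dissipated=7.350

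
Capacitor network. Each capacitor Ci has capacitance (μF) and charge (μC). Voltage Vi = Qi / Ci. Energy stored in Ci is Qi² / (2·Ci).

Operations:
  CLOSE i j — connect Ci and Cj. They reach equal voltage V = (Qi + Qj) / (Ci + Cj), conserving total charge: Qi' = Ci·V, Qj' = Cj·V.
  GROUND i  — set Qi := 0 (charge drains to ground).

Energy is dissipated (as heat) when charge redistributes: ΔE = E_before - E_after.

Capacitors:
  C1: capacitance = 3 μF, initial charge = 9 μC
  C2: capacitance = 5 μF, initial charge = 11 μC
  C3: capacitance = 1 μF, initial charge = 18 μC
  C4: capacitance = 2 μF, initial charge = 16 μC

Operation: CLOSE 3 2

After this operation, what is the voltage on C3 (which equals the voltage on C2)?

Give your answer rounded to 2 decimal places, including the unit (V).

Answer: 4.83 V

Derivation:
Initial: C1(3μF, Q=9μC, V=3.00V), C2(5μF, Q=11μC, V=2.20V), C3(1μF, Q=18μC, V=18.00V), C4(2μF, Q=16μC, V=8.00V)
Op 1: CLOSE 3-2: Q_total=29.00, C_total=6.00, V=4.83; Q3=4.83, Q2=24.17; dissipated=104.017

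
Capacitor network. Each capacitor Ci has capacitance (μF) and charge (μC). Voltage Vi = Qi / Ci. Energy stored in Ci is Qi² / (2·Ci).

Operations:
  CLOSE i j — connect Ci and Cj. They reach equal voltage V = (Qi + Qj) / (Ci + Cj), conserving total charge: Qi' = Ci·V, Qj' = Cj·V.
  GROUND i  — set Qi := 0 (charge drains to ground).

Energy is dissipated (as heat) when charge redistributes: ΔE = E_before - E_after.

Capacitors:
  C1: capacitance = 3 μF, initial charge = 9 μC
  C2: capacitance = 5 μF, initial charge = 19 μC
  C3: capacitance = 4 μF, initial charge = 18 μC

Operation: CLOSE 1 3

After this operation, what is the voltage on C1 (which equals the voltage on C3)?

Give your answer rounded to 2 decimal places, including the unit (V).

Initial: C1(3μF, Q=9μC, V=3.00V), C2(5μF, Q=19μC, V=3.80V), C3(4μF, Q=18μC, V=4.50V)
Op 1: CLOSE 1-3: Q_total=27.00, C_total=7.00, V=3.86; Q1=11.57, Q3=15.43; dissipated=1.929

Answer: 3.86 V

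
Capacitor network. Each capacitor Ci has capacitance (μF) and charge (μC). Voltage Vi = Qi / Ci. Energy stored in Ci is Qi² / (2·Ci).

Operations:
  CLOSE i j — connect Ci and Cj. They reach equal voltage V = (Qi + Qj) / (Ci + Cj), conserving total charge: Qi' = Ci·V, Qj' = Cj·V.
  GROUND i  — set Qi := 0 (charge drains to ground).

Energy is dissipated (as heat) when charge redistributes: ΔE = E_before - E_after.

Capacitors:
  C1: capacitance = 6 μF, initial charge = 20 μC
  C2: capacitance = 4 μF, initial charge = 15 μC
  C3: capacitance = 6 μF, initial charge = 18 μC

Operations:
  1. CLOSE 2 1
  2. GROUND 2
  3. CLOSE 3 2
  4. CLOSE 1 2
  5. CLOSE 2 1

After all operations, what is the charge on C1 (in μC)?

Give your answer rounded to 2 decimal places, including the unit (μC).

Answer: 16.92 μC

Derivation:
Initial: C1(6μF, Q=20μC, V=3.33V), C2(4μF, Q=15μC, V=3.75V), C3(6μF, Q=18μC, V=3.00V)
Op 1: CLOSE 2-1: Q_total=35.00, C_total=10.00, V=3.50; Q2=14.00, Q1=21.00; dissipated=0.208
Op 2: GROUND 2: Q2=0; energy lost=24.500
Op 3: CLOSE 3-2: Q_total=18.00, C_total=10.00, V=1.80; Q3=10.80, Q2=7.20; dissipated=10.800
Op 4: CLOSE 1-2: Q_total=28.20, C_total=10.00, V=2.82; Q1=16.92, Q2=11.28; dissipated=3.468
Op 5: CLOSE 2-1: Q_total=28.20, C_total=10.00, V=2.82; Q2=11.28, Q1=16.92; dissipated=0.000
Final charges: Q1=16.92, Q2=11.28, Q3=10.80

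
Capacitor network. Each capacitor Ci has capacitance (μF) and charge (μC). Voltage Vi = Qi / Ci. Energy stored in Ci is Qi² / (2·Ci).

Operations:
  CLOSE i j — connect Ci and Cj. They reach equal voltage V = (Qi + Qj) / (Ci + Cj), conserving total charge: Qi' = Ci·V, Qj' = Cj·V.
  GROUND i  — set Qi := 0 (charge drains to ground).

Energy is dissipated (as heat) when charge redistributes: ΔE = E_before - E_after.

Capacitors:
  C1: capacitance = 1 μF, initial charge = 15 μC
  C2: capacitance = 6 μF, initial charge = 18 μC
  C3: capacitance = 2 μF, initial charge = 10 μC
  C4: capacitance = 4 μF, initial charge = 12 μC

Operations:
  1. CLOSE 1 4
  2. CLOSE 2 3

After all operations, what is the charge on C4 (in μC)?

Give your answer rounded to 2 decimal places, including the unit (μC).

Initial: C1(1μF, Q=15μC, V=15.00V), C2(6μF, Q=18μC, V=3.00V), C3(2μF, Q=10μC, V=5.00V), C4(4μF, Q=12μC, V=3.00V)
Op 1: CLOSE 1-4: Q_total=27.00, C_total=5.00, V=5.40; Q1=5.40, Q4=21.60; dissipated=57.600
Op 2: CLOSE 2-3: Q_total=28.00, C_total=8.00, V=3.50; Q2=21.00, Q3=7.00; dissipated=3.000
Final charges: Q1=5.40, Q2=21.00, Q3=7.00, Q4=21.60

Answer: 21.60 μC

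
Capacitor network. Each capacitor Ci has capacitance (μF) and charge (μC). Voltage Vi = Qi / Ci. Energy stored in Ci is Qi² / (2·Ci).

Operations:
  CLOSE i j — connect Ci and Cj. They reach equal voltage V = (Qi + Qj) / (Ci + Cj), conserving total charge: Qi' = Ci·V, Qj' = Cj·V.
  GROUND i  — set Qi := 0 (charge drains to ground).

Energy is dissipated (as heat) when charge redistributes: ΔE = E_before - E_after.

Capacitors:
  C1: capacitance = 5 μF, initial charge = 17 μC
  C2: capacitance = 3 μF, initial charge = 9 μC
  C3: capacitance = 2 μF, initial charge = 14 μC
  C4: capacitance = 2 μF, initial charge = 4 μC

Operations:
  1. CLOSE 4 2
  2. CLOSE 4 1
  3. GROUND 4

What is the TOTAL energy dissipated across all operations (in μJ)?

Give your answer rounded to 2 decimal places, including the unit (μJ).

Initial: C1(5μF, Q=17μC, V=3.40V), C2(3μF, Q=9μC, V=3.00V), C3(2μF, Q=14μC, V=7.00V), C4(2μF, Q=4μC, V=2.00V)
Op 1: CLOSE 4-2: Q_total=13.00, C_total=5.00, V=2.60; Q4=5.20, Q2=7.80; dissipated=0.600
Op 2: CLOSE 4-1: Q_total=22.20, C_total=7.00, V=3.17; Q4=6.34, Q1=15.86; dissipated=0.457
Op 3: GROUND 4: Q4=0; energy lost=10.058
Total dissipated: 11.115 μJ

Answer: 11.12 μJ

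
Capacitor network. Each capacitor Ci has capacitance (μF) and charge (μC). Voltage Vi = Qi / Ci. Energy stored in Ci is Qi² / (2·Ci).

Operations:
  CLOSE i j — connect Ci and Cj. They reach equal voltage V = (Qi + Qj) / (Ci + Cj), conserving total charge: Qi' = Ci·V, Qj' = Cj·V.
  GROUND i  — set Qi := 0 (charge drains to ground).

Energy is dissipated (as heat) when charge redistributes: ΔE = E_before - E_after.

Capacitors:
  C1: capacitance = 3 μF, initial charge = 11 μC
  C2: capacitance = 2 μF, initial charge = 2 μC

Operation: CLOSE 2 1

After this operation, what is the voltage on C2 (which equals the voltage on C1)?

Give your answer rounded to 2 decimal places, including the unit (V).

Answer: 2.60 V

Derivation:
Initial: C1(3μF, Q=11μC, V=3.67V), C2(2μF, Q=2μC, V=1.00V)
Op 1: CLOSE 2-1: Q_total=13.00, C_total=5.00, V=2.60; Q2=5.20, Q1=7.80; dissipated=4.267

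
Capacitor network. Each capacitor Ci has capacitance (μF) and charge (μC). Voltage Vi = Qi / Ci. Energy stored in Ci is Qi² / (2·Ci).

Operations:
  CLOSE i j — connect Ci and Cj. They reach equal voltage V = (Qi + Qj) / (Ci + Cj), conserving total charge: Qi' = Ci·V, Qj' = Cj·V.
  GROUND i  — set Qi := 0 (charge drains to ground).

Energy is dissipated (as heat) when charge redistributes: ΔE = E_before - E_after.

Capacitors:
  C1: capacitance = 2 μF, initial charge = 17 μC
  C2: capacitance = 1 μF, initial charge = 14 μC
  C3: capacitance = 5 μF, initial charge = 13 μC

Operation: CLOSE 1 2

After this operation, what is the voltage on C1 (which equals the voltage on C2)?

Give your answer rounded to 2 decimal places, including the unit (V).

Initial: C1(2μF, Q=17μC, V=8.50V), C2(1μF, Q=14μC, V=14.00V), C3(5μF, Q=13μC, V=2.60V)
Op 1: CLOSE 1-2: Q_total=31.00, C_total=3.00, V=10.33; Q1=20.67, Q2=10.33; dissipated=10.083

Answer: 10.33 V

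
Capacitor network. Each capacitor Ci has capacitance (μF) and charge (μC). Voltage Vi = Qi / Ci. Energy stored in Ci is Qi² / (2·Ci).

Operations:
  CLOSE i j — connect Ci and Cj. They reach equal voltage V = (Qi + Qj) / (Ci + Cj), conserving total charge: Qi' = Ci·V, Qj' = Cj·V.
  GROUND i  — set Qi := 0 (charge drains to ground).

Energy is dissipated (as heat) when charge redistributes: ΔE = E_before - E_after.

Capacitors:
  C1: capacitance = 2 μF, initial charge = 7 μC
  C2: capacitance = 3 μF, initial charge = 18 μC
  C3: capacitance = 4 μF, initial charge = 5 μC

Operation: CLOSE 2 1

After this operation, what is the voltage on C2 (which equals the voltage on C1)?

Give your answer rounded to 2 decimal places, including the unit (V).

Initial: C1(2μF, Q=7μC, V=3.50V), C2(3μF, Q=18μC, V=6.00V), C3(4μF, Q=5μC, V=1.25V)
Op 1: CLOSE 2-1: Q_total=25.00, C_total=5.00, V=5.00; Q2=15.00, Q1=10.00; dissipated=3.750

Answer: 5.00 V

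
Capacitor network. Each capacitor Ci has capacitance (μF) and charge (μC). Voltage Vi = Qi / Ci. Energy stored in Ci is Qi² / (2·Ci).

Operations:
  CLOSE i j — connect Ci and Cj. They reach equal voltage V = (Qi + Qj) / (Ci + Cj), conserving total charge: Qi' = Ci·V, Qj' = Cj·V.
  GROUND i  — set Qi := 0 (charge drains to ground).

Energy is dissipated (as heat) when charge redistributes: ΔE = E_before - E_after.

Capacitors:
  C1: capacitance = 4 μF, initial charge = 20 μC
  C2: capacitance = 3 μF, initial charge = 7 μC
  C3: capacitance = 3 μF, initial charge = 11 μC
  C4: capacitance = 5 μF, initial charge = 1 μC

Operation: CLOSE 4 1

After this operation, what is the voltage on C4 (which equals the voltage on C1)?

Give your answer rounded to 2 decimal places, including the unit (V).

Answer: 2.33 V

Derivation:
Initial: C1(4μF, Q=20μC, V=5.00V), C2(3μF, Q=7μC, V=2.33V), C3(3μF, Q=11μC, V=3.67V), C4(5μF, Q=1μC, V=0.20V)
Op 1: CLOSE 4-1: Q_total=21.00, C_total=9.00, V=2.33; Q4=11.67, Q1=9.33; dissipated=25.600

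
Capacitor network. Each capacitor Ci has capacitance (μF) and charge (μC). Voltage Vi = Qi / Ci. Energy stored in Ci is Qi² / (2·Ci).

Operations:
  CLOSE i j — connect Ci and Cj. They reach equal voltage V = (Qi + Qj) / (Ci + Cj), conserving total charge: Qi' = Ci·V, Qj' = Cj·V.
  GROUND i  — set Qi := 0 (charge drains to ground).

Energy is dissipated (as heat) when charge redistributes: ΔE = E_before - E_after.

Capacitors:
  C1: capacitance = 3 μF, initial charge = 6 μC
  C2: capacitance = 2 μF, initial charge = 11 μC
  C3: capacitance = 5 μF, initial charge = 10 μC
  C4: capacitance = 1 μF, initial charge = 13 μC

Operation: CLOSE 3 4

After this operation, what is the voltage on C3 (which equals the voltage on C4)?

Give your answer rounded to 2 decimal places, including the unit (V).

Answer: 3.83 V

Derivation:
Initial: C1(3μF, Q=6μC, V=2.00V), C2(2μF, Q=11μC, V=5.50V), C3(5μF, Q=10μC, V=2.00V), C4(1μF, Q=13μC, V=13.00V)
Op 1: CLOSE 3-4: Q_total=23.00, C_total=6.00, V=3.83; Q3=19.17, Q4=3.83; dissipated=50.417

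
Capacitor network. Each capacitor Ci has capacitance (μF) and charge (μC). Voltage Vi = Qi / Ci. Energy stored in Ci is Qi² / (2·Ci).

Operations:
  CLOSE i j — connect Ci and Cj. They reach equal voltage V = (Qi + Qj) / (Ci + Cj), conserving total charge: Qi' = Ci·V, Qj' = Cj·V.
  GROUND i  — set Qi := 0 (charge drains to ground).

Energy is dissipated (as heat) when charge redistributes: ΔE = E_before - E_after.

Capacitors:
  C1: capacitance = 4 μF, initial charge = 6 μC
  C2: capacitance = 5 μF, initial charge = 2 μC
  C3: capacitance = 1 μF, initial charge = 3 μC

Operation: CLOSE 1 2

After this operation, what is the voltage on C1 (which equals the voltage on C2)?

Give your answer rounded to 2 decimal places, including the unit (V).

Answer: 0.89 V

Derivation:
Initial: C1(4μF, Q=6μC, V=1.50V), C2(5μF, Q=2μC, V=0.40V), C3(1μF, Q=3μC, V=3.00V)
Op 1: CLOSE 1-2: Q_total=8.00, C_total=9.00, V=0.89; Q1=3.56, Q2=4.44; dissipated=1.344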